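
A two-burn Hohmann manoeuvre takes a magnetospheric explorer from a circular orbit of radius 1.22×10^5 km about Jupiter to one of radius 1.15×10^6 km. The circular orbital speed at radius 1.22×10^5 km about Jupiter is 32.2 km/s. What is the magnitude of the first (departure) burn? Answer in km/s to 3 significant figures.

Δv₁ = 11.1 km/s

From the circular-orbit relation v² = μ/r at r = 1.22×10^5 km: μ = v²r = (32.2)² × 1.22×10^5 = 1.26494×10^8 km³/s².
The Hohmann ellipse has a_t = (r₁ + r₂)/2 = 6.360×10^5 km.
Circular speed at r = 1.220×10^5 km: v_c = √(μ/r) = 32.20 km/s.
Transfer-orbit speed at the same r (vis-viva, a = a_t): v_t = √[μ(2/r − 1/a_t)] = 43.30 km/s.
Δv₁ = |v_t − v_c| = |43.30 − 32.20| = 11.10 km/s.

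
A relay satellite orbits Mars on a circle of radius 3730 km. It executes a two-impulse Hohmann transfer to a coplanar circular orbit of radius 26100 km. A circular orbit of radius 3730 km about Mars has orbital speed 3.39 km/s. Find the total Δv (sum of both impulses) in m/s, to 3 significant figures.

Δv = 1740 m/s

From the circular-orbit relation v² = μ/r at r = 3730 km: μ = v²r = (3.39)² × 3730 = 42865.5 km³/s².
Semi-major axis of the transfer orbit: a_t = (3730 + 26100)/2 = 14915 km.
Circular speed at r₁: v₁ = √(μ/r₁) = √(42865.5/3730) = 3.390 km/s.
On the transfer ellipse at r₁, vis-viva equation gives v_p = √[μ(2/r₁ − 1/a_t)] = 4.484 km/s.
First burn Δv₁ = |v_p − v₁| = 1.094 km/s.
Circular speed at r₂: v₂ = √(μ/r₂) = 1.28154 km/s.
Transfer-orbit speed at r₂: v_a = √[μ(2/r₂ − 1/a_t)] = 0.640880 km/s.
Second burn Δv₂ = |v₂ − v_a| = 0.6407 km/s.
Δv = Δv₁ + Δv₂ = 1.094 + 0.6407 = 1.735 km/s.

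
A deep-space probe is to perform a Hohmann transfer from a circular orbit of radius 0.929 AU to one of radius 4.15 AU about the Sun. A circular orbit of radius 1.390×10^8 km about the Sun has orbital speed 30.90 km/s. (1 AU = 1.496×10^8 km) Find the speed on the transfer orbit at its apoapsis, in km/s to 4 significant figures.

From the circular-orbit relation v² = μ/r at r = 1.390×10^8 km: μ = v²r = (30.90)² × 1.390×10^8 = 1.32719×10^11 km³/s².
In km: r₁ = 0.929 × 1.496×10^8 = 1.389784×10^8 km; r₂ = 4.15 × 1.496×10^8 = 6.2084×10^8 km.
The Hohmann ellipse has a_t = (r₁ + r₂)/2 = 3.799092×10^8 km.
At apoapsis, r = 6.2084×10^8 km.
Applying v² = μ(2/r − 1/a_t): v = 8.843 km/s.

v = 8.843 km/s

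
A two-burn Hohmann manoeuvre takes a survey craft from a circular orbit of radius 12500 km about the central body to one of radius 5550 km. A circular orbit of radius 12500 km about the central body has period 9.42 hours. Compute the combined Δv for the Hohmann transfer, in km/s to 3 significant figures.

Δv = 1.11 km/s

From Kepler's third law T² = 4π²r³/μ at r = 12500 km, T = 9.42 hours = 9.42 × 3600 s = 33912 s: μ = 4π²r³/T² = 67047.6 km³/s².
The Hohmann ellipse has a_t = (r₁ + r₂)/2 = 9025 km.
Circular speed at r₁: v₁ = √(μ/r₁) = √(67047.6/12500) = 2.3160 km/s.
Transfer-orbit speed at r₁ (vis-viva equation): v_a = √[μ(2/r₁ − 1/a_t)] = 1.8162 km/s.
First burn Δv₁ = |v_a − v₁| = 0.4998 km/s.
At r₂, v₂ = √(μ/r₂) = 3.4757 km/s.
Transfer-orbit speed at r₂: v_p = √[μ(2/r₂ − 1/a_t)] = 4.0905 km/s.
Second burn Δv₂ = |v₂ − v_p| = 0.6148 km/s.
Δv = Δv₁ + Δv₂ = 0.4998 + 0.6148 = 1.115 km/s.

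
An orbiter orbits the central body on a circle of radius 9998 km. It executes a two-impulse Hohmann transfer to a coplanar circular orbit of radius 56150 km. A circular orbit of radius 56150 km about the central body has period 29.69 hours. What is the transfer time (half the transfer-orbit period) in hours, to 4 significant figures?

From Kepler's third law T² = 4π²r³/μ at r = 56150 km, T = 29.69 hours = 29.69 × 3600 s = 1.06884×10^5 s: μ = 4π²r³/T² = 6.11764×10^5 km³/s².
Transfer-ellipse semi-major axis a_t = (r₁ + r₂)/2 = (9998 + 56150)/2 = 33074 km.
Half the transfer-orbit period gives t = π√(a_t³/μ) = 24160 s.
Converting: 24160 s ÷ 3600 s/hour = 6.711 hours.

t = 6.711 hours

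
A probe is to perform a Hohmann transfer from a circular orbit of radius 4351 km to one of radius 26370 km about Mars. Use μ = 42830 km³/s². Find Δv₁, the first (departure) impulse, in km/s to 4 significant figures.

Δv₁ = 0.9734 km/s

Transfer-ellipse semi-major axis a_t = (r₁ + r₂)/2 = (4351 + 26370)/2 = 15360.5 km.
On the circular orbit at r = 4351 km, v_c = √(μ/r) = 3.1375 km/s.
Transfer-orbit speed at the same r (vis-viva, a = a_t): v_t = √[μ(2/r − 1/a_t)] = 4.1109 km/s.
Δv₁ = |v_t − v_c| = |4.1109 − 3.1375| = 0.9734 km/s.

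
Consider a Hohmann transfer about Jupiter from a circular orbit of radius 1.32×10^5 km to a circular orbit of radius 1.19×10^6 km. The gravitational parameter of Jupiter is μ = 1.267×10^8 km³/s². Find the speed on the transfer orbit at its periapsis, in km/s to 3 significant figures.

v = 41.6 km/s

Semi-major axis of the transfer orbit: a_t = (1.320×10^5 + 1.190×10^6)/2 = 6.610×10^5 km.
At periapsis, r = 1.320×10^5 km.
Vis-viva: v = √[μ(2/r − 1/a_t)] = √[1.267×10^8 × (2/1.320×10^5 − 1/6.610×10^5)] = 41.57 km/s.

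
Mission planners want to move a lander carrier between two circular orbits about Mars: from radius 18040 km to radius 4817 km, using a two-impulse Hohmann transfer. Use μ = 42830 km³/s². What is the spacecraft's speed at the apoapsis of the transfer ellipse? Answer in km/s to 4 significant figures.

v = 1.000 km/s

Semi-major axis of the transfer orbit: a_t = (18040 + 4817)/2 = 11428.5 km.
The apoapsis of the transfer ellipse is at r = 18040 km.
Vis-viva: v = √[μ(2/r − 1/a_t)] = √[42830 × (2/18040 − 1/11428.5)] = 1.000 km/s.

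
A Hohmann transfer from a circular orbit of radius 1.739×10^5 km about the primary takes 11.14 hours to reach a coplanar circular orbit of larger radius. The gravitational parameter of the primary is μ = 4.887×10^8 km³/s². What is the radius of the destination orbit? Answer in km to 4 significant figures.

r₂ = 6.866×10^5 km

Transfer time t = 11.14 hours = 40104 s, and t = π√(a_t³/μ).
So a_t = (μ t²/π²)^(1/3) = (4.887×10^8 × (40104)² / π²)^(1/3) = 4.3024×10^5 km.
Since a_t = (r₁ + r₂)/2, r₂ = 2a_t − r₁ = 2×4.3024×10^5 − 1.739×10^5 = 6.8658×10^5 km.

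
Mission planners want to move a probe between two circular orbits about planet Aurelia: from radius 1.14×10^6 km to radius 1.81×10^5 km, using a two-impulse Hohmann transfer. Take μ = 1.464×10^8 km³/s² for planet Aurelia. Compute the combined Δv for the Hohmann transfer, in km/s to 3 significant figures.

Δv = 14.3 km/s

Transfer-ellipse semi-major axis a_t = (r₁ + r₂)/2 = (1.140×10^6 + 1.810×10^5)/2 = 6.605×10^5 km.
At r₁ the circular-orbit speed is v₁ = √(μ/r₁) = 11.332 km/s.
Transfer-orbit speed at r₁ (vis-viva): v_a = √[μ(2/r₁ − 1/a_t)] = 5.9323 km/s.
First burn Δv₁ = |v_a − v₁| = 5.400 km/s.
Circular speed at r₂: v₂ = √(μ/r₂) = 28.440 km/s.
Transfer-orbit speed at r₂: v_p = √[μ(2/r₂ − 1/a_t)] = 37.363 km/s.
Second burn Δv₂ = |v₂ − v_p| = 8.923 km/s.
Total Δv = Δv₁ + Δv₂ = 14.32 km/s.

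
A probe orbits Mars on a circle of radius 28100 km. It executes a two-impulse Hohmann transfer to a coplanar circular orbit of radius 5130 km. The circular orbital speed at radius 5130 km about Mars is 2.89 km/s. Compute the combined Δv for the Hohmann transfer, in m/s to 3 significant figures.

From the circular-orbit relation v² = μ/r at r = 5130 km: μ = v²r = (2.89)² × 5130 = 42846.3 km³/s².
Transfer-ellipse semi-major axis a_t = (r₁ + r₂)/2 = (28100 + 5130)/2 = 16615 km.
At r₁ the circular-orbit speed is v₁ = √(μ/r₁) = 1.2348 km/s.
On the transfer ellipse at r₁, vis-viva gives v_a = √[μ(2/r₁ − 1/a_t)] = 0.68614 km/s.
First burn Δv₁ = |v_a − v₁| = 0.5487 km/s.
Circular speed at r₂: v₂ = √(μ/r₂) = 2.8900 km/s.
Transfer-orbit speed at r₂: v_p = √[μ(2/r₂ − 1/a_t)] = 3.7584 km/s.
Second burn Δv₂ = |v₂ − v_p| = 0.8684 km/s.
Total Δv = Δv₁ + Δv₂ = 1.417 km/s.

Δv = 1420 m/s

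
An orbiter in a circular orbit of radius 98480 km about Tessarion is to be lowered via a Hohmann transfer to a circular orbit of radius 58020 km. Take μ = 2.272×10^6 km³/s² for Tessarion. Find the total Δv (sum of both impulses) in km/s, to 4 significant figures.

Δv = 1.430 km/s

The Hohmann ellipse has a_t = (r₁ + r₂)/2 = 78250 km.
Circular speed at r₁: v₁ = √(μ/r₁) = √(2.272×10^6/98480) = 4.8032 km/s.
Transfer-orbit speed at r₁ (vis-viva): v_a = √[μ(2/r₁ − 1/a_t)] = 4.1360 km/s.
First burn Δv₁ = |v_a − v₁| = 0.6672 km/s.
Circular speed at r₂: v₂ = √(μ/r₂) = 6.2577 km/s.
Transfer-orbit speed at r₂: v_p = √[μ(2/r₂ − 1/a_t)] = 7.0202 km/s.
Second burn Δv₂ = |v₂ − v_p| = 0.7625 km/s.
Total Δv = Δv₁ + Δv₂ = 1.430 km/s.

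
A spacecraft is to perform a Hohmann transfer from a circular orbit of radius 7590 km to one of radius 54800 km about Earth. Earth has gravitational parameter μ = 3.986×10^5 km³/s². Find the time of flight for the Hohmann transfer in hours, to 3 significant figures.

Semi-major axis of the transfer orbit: a_t = (7590 + 54800)/2 = 31195 km.
By Kepler's third law the transfer-orbit period is T = 2π√(a_t³/μ), so t = T/2 = 27420 s.
Converting: 27420 s ÷ 3600 s/hour = 7.62 hours.

t = 7.62 hours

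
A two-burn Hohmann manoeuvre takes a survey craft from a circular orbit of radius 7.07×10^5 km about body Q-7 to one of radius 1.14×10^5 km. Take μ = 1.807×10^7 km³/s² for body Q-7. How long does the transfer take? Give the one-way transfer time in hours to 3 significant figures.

t = 54.0 hours

The Hohmann ellipse has a_t = (r₁ + r₂)/2 = 4.105×10^5 km.
By Kepler's third law the transfer-orbit period is T = 2π√(a_t³/μ), so t = T/2 = 1.944×10^5 s.
Converting: 1.944×10^5 s ÷ 3600 s/hour = 54.0 hours.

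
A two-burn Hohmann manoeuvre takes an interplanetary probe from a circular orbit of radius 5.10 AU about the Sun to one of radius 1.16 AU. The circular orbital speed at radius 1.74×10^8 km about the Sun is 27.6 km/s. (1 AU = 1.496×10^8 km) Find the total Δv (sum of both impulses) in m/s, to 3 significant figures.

From the circular-orbit relation v² = μ/r at r = 1.74×10^8 km: μ = v²r = (27.6)² × 1.74×10^8 = 1.32546×10^11 km³/s².
In km: r₁ = 5.10 × 1.496×10^8 = 7.6296×10^8 km; r₂ = 1.16 × 1.496×10^8 = 1.73536×10^8 km.
Transfer-ellipse semi-major axis a_t = (r₁ + r₂)/2 = (7.6296×10^8 + 1.73536×10^8)/2 = 4.68248×10^8 km.
At r₁ the circular-orbit speed is v₁ = √(μ/r₁) = 13.181 km/s.
Transfer-orbit speed at r₁ (vis-viva equation): v_a = √[μ(2/r₁ − 1/a_t)] = 8.0240 km/s.
First burn Δv₁ = |v_a − v₁| = 5.157 km/s.
At r₂, v₂ = √(μ/r₂) = 27.637 km/s.
Transfer-orbit speed at r₂: v_p = √[μ(2/r₂ − 1/a_t)] = 35.278 km/s.
Second burn Δv₂ = |v₂ − v_p| = 7.641 km/s.
Total Δv = Δv₁ + Δv₂ = 12.80 km/s.

Δv = 12800 m/s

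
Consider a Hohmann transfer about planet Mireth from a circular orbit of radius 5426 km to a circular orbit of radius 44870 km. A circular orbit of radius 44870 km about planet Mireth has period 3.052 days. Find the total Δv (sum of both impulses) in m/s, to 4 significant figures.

From Kepler's third law T² = 4π²r³/μ at r = 44870 km, T = 3.052 days = 3.052 × 86400 s = 2.636928×10^5 s: μ = 4π²r³/T² = 51289.8 km³/s².
Transfer-ellipse semi-major axis a_t = (r₁ + r₂)/2 = (5426 + 44870)/2 = 25148 km.
At r₁ the circular-orbit speed is v₁ = √(μ/r₁) = 3.0745 km/s.
Transfer-orbit speed at r₁ (vis-viva): v_p = √[μ(2/r₁ − 1/a_t)] = 4.1068 km/s.
First burn Δv₁ = |v_p − v₁| = 1.0323 km/s.
Circular speed at r₂: v₂ = √(μ/r₂) = 1.06915 km/s.
Transfer-orbit speed at r₂: v_a = √[μ(2/r₂ − 1/a_t)] = 0.496622 km/s.
Second burn Δv₂ = |v₂ − v_a| = 0.57253 km/s.
Δv = Δv₁ + Δv₂ = 1.0323 + 0.57253 = 1.605 km/s.

Δv = 1605 m/s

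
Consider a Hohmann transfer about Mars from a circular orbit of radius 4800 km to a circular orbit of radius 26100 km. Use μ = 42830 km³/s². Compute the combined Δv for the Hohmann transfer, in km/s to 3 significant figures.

Δv = 1.46 km/s

The Hohmann ellipse has a_t = (r₁ + r₂)/2 = 15450 km.
Circular speed at r₁: v₁ = √(μ/r₁) = √(42830/4800) = 2.9871 km/s.
Transfer-orbit speed at r₁ (vis-viva): v_p = √[μ(2/r₁ − 1/a_t)] = 3.8825 km/s.
First burn Δv₁ = |v_p − v₁| = 0.8954 km/s.
At r₂, v₂ = √(μ/r₂) = 1.281 km/s.
Transfer-orbit speed at r₂: v_a = √[μ(2/r₂ − 1/a_t)] = 0.7140 km/s.
Second burn Δv₂ = |v₂ − v_a| = 0.5670 km/s.
Total Δv = Δv₁ + Δv₂ = 1.462 km/s.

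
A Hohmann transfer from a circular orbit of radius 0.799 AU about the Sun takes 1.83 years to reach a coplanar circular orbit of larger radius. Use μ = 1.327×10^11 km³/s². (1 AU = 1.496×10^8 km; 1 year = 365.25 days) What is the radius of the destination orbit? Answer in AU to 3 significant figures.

r₂ = 3.95 AU

In km: r₁ = 0.799 × 1.496×10^8 = 1.195304×10^8 km.
Transfer time t = 1.83 years × 365.25 × 86400 s = 5.7750408×10^7 s, and t = π√(a_t³/μ).
So a_t = (μ t²/π²)^(1/3) = (1.327×10^11 × (5.7750408×10^7)² / π²)^(1/3) = 3.5527×10^8 km.
Since a_t = (r₁ + r₂)/2, r₂ = 2a_t − r₁ = 2×3.5527×10^8 − 1.195304×10^8 = 5.910096×10^8 km.
In AU: r₂ = 5.910096×10^8 / 1.496×10^8 = 3.95 AU.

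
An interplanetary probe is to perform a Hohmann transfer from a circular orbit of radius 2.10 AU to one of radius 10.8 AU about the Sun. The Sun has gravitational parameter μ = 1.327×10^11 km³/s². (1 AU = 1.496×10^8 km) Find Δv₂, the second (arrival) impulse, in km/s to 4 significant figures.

Δv₂ = 3.892 km/s

In km: r₁ = 2.10 × 1.496×10^8 = 3.1416×10^8 km; r₂ = 10.8 × 1.496×10^8 = 1.61568×10^9 km.
Semi-major axis of the transfer orbit: a_t = (3.1416×10^8 + 1.61568×10^9)/2 = 9.6492×10^8 km.
On the circular orbit at r = 1.61568×10^9 km, v_c = √(μ/r) = 9.063 km/s.
Vis-viva on the transfer ellipse at r = 1.61568×10^9 km gives v_t = √[μ(2/r − 1/a_t)] = 5.171 km/s.
Δv₂ = |v_t − v_c| = |5.171 − 9.063| = 3.892 km/s.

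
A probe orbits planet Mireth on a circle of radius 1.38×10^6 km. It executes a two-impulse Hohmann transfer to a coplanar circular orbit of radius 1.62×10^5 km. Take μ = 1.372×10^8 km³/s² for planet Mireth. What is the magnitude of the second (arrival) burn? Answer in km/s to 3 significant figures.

Transfer-ellipse semi-major axis a_t = (r₁ + r₂)/2 = (1.380×10^6 + 1.620×10^5)/2 = 7.710×10^5 km.
Circular speed at r = 1.620×10^5 km: v_c = √(μ/r) = 29.102 km/s.
Vis-viva on the transfer ellipse at r = 1.620×10^5 km gives v_t = √[μ(2/r − 1/a_t)] = 38.934 km/s.
Δv₂ = |v_t − v_c| = |38.934 − 29.102| = 9.832 km/s.

Δv₂ = 9.83 km/s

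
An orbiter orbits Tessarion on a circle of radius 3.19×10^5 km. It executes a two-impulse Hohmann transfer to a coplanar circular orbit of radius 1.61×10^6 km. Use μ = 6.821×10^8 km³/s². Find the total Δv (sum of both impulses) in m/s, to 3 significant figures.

Semi-major axis of the transfer orbit: a_t = (3.190×10^5 + 1.610×10^6)/2 = 9.645×10^5 km.
At r₁ the circular-orbit speed is v₁ = √(μ/r₁) = 46.24 km/s.
Transfer-orbit speed at r₁ (v² = μ(2/r − 1/a)): v_p = √[μ(2/r₁ − 1/a_t)] = 59.74 km/s.
First burn Δv₁ = |v_p − v₁| = 13.50 km/s.
At r₂, v₂ = √(μ/r₂) = 20.583 km/s.
Transfer-orbit speed at r₂: v_a = √[μ(2/r₂ − 1/a_t)] = 11.837 km/s.
Second burn Δv₂ = |v₂ − v_a| = 8.746 km/s.
Total Δv = Δv₁ + Δv₂ = 22.25 km/s.

Δv = 22200 m/s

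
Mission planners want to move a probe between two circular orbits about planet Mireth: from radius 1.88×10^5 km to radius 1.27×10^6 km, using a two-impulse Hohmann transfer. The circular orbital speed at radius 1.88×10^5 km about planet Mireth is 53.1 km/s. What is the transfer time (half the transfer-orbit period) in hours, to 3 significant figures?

From the circular-orbit relation v² = μ/r at r = 1.88×10^5 km: μ = v²r = (53.1)² × 1.88×10^5 = 5.30087×10^8 km³/s².
Transfer-ellipse semi-major axis a_t = (r₁ + r₂)/2 = (1.880×10^5 + 1.270×10^6)/2 = 7.290×10^5 km.
Half the transfer-orbit period gives t = π√(a_t³/μ) = 84930 s.
Converting: 84930 s ÷ 3600 s/hour = 23.6 hours.

t = 23.6 hours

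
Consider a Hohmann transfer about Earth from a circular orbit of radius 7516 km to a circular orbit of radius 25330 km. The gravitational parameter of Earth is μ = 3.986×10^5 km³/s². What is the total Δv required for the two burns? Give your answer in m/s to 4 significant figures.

Δv = 3045 m/s

Semi-major axis of the transfer orbit: a_t = (7516 + 25330)/2 = 16423 km.
At r₁ the circular-orbit speed is v₁ = √(μ/r₁) = 7.282 km/s.
On the transfer ellipse at r₁, v² = μ(2/r − 1/a) gives v_p = √[μ(2/r₁ − 1/a_t)] = 9.044 km/s.
First burn Δv₁ = |v_p − v₁| = 1.762 km/s.
At r₂, v₂ = √(μ/r₂) = 3.967 km/s.
Transfer-orbit speed at r₂: v_a = √[μ(2/r₂ − 1/a_t)] = 2.684 km/s.
Second burn Δv₂ = |v₂ − v_a| = 1.283 km/s.
Total Δv = Δv₁ + Δv₂ = 3.045 km/s.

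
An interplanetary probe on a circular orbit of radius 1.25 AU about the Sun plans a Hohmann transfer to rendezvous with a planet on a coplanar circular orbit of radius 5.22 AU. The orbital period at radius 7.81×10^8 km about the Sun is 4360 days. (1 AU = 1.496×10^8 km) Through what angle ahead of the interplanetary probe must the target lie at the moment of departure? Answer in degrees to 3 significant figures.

From Kepler's third law T² = 4π²r³/μ at r = 7.81×10^8 km, T = 4360 days = 4360 × 86400 s = 3.76704×10^8 s: μ = 4π²r³/T² = 1.32529×10^11 km³/s².
In km: r₁ = 1.25 × 1.496×10^8 = 1.870×10^8 km; r₂ = 5.22 × 1.496×10^8 = 7.80912×10^8 km.
Transfer-ellipse semi-major axis a_t = (r₁ + r₂)/2 = (1.870×10^8 + 7.80912×10^8)/2 = 4.83956×10^8 km.
Transfer time t = π√(a_t³/μ) = 9.1876×10^7 s.
Target angular speed ω₂ = √(μ/r₂³) = 1.6682×10^-8 rad/s.
Angle swept by the target during transfer: ω₂·t = 1.5327 rad = 87.82°.
The interplanetary probe traverses 180° on the transfer ellipse, so the target must lead by 180° − 87.82° = 92.2°.

φ = 92.2°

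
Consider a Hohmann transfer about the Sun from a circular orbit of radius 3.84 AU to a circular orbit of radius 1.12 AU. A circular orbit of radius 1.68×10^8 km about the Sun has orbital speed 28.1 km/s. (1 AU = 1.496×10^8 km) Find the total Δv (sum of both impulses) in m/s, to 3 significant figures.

From the circular-orbit relation v² = μ/r at r = 1.68×10^8 km: μ = v²r = (28.1)² × 1.68×10^8 = 1.32654×10^11 km³/s².
In km: r₁ = 3.84 × 1.496×10^8 = 5.74464×10^8 km; r₂ = 1.12 × 1.496×10^8 = 1.67552×10^8 km.
The Hohmann ellipse has a_t = (r₁ + r₂)/2 = 3.71008×10^8 km.
At r₁ the circular-orbit speed is v₁ = √(μ/r₁) = 15.196 km/s.
Transfer-orbit speed at r₁ (vis-viva equation): v_a = √[μ(2/r₁ − 1/a_t)] = 10.212 km/s.
First burn Δv₁ = |v_a − v₁| = 4.984 km/s.
At r₂, v₂ = √(μ/r₂) = 28.138 km/s.
Transfer-orbit speed at r₂: v_p = √[μ(2/r₂ − 1/a_t)] = 35.013 km/s.
Second burn Δv₂ = |v₂ − v_p| = 6.875 km/s.
Δv = Δv₁ + Δv₂ = 4.984 + 6.875 = 11.86 km/s.

Δv = 11900 m/s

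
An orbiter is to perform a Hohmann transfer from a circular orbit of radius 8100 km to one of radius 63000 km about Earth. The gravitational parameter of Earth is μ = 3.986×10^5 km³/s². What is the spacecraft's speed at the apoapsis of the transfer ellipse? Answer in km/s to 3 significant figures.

v = 1.20 km/s

Semi-major axis of the transfer orbit: a_t = (8100 + 63000)/2 = 35550 km.
The apoapsis of the transfer ellipse is at r = 63000 km.
Vis-viva: v = √[μ(2/r − 1/a_t)] = √[3.986×10^5 × (2/63000 − 1/35550)] = 1.201 km/s.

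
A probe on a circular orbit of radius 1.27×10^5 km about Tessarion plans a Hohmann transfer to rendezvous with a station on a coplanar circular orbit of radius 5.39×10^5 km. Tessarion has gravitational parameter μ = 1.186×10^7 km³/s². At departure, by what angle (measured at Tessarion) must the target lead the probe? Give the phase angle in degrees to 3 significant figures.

φ = 92.6°

The Hohmann ellipse has a_t = (r₁ + r₂)/2 = 3.330×10^5 km.
The half-period of the transfer ellipse is t = π√(a_t³/μ) = 1.753×10^5 s.
Target angular speed ω₂ = √(μ/r₂³) = 8.703×10^-6 rad/s.
Angle swept by the target during transfer: ω₂·t = 1.5256 rad = 87.41°.
The probe traverses 180° on the transfer ellipse, so the target must lead by 180° − 87.41° = 92.6°.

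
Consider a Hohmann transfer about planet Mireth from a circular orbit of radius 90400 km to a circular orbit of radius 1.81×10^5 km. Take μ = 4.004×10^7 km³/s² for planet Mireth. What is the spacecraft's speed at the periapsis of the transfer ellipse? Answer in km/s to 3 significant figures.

v = 24.3 km/s

Semi-major axis of the transfer orbit: a_t = (90400 + 1.810×10^5)/2 = 1.357×10^5 km.
At periapsis, r = 90400 km.
From the vis-viva equation, v = √[μ(2/r − 1/a_t)] = 24.31 km/s.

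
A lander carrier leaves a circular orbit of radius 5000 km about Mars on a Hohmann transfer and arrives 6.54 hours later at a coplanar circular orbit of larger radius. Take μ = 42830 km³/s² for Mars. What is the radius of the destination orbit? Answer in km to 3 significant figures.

r₂ = 21800 km

Transfer time t = 6.54 hours = 23544 s, and t = π√(a_t³/μ).
So a_t = (μ t²/π²)^(1/3) = (42830 × (23544)² / π²)^(1/3) = 13399 km.
Since a_t = (r₁ + r₂)/2, r₂ = 2a_t − r₁ = 2×13399 − 5000 = 21798 km.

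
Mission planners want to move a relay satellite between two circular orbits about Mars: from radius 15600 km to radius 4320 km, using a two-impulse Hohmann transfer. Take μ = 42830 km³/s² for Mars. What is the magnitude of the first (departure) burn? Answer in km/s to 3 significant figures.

Transfer-ellipse semi-major axis a_t = (r₁ + r₂)/2 = (15600 + 4320)/2 = 9960 km.
On the circular orbit at r = 15600 km, v_c = √(μ/r) = 1.65696 km/s.
Vis-viva on the transfer ellipse at r = 15600 km gives v_t = √[μ(2/r − 1/a_t)] = 1.09125 km/s.
Δv₁ = |v_t − v_c| = |1.09125 − 1.65696| = 0.5657 km/s.

Δv₁ = 0.566 km/s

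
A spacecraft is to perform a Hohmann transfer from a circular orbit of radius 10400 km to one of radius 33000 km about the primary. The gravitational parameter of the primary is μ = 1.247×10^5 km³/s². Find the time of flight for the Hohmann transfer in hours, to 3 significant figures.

Transfer-ellipse semi-major axis a_t = (r₁ + r₂)/2 = (10400 + 33000)/2 = 21700 km.
By Kepler's third law the transfer-orbit period is T = 2π√(a_t³/μ), so t = T/2 = 28440 s.
Converting: 28440 s ÷ 3600 s/hour = 7.90 hours.

t = 7.90 hours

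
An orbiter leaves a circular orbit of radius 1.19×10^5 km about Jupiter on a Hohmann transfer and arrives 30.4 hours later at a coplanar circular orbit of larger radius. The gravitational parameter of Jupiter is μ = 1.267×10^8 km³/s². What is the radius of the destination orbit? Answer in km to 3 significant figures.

Transfer time t = 30.4 hours = 1.0944×10^5 s, and t = π√(a_t³/μ).
So a_t = (μ t²/π²)^(1/3) = (1.267×10^8 × (1.0944×10^5)² / π²)^(1/3) = 5.3573×10^5 km.
Since a_t = (r₁ + r₂)/2, r₂ = 2a_t − r₁ = 2×5.3573×10^5 − 1.190×10^5 = 9.5246×10^5 km.

r₂ = 9.52×10^5 km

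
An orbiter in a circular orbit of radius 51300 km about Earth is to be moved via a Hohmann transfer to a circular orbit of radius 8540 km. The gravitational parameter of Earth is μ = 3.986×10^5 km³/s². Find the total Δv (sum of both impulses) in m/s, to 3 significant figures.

The Hohmann ellipse has a_t = (r₁ + r₂)/2 = 29920 km.
At r₁ the circular-orbit speed is v₁ = √(μ/r₁) = 2.787 km/s.
On the transfer ellipse at r₁, vis-viva equation gives v_a = √[μ(2/r₁ − 1/a_t)] = 1.489 km/s.
First burn Δv₁ = |v_a − v₁| = 1.298 km/s.
Circular speed at r₂: v₂ = √(μ/r₂) = 6.832 km/s.
Transfer-orbit speed at r₂: v_p = √[μ(2/r₂ − 1/a_t)] = 8.946 km/s.
Second burn Δv₂ = |v₂ − v_p| = 2.114 km/s.
Δv = Δv₁ + Δv₂ = 1.298 + 2.114 = 3.412 km/s.

Δv = 3410 m/s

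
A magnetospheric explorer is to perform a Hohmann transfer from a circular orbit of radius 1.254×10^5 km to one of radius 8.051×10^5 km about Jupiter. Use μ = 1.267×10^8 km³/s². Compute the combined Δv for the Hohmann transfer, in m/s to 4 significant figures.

Δv = 16060 m/s

The Hohmann ellipse has a_t = (r₁ + r₂)/2 = 4.6525×10^5 km.
At r₁ the circular-orbit speed is v₁ = √(μ/r₁) = 31.786 km/s.
On the transfer ellipse at r₁, vis-viva gives v_p = √[μ(2/r₁ − 1/a_t)] = 41.814 km/s.
First burn Δv₁ = |v_p − v₁| = 10.03 km/s.
Circular speed at r₂: v₂ = √(μ/r₂) = 12.545 km/s.
Transfer-orbit speed at r₂: v_a = √[μ(2/r₂ − 1/a_t)] = 6.5128 km/s.
Second burn Δv₂ = |v₂ − v_a| = 6.032 km/s.
Total Δv = Δv₁ + Δv₂ = 16.06 km/s.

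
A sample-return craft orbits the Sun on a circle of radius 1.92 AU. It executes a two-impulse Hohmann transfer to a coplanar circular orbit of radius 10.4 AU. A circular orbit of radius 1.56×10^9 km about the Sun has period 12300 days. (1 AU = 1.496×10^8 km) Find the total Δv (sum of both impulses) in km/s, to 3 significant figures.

From Kepler's third law T² = 4π²r³/μ at r = 1.56×10^9 km, T = 12300 days = 12300 × 86400 s = 1.06272×10^9 s: μ = 4π²r³/T² = 1.32708×10^11 km³/s².
In km: r₁ = 1.92 × 1.496×10^8 = 2.87232×10^8 km; r₂ = 10.4 × 1.496×10^8 = 1.55584×10^9 km.
The Hohmann ellipse has a_t = (r₁ + r₂)/2 = 9.21536×10^8 km.
Circular speed at r₁: v₁ = √(μ/r₁) = √(1.32708×10^11/2.87232×10^8) = 21.495 km/s.
Transfer-orbit speed at r₁ (vis-viva): v_p = √[μ(2/r₁ − 1/a_t)] = 27.929 km/s.
First burn Δv₁ = |v_p − v₁| = 6.434 km/s.
At r₂, v₂ = √(μ/r₂) = 9.2356 km/s.
Transfer-orbit speed at r₂: v_a = √[μ(2/r₂ − 1/a_t)] = 5.1562 km/s.
Second burn Δv₂ = |v₂ − v_a| = 4.079 km/s.
Δv = Δv₁ + Δv₂ = 6.434 + 4.079 = 10.51 km/s.

Δv = 10.5 km/s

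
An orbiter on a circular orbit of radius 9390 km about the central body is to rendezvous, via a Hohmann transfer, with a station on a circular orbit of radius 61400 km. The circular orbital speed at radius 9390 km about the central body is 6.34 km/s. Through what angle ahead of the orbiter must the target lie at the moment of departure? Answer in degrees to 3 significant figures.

φ = 101°

From the circular-orbit relation v² = μ/r at r = 9390 km: μ = v²r = (6.34)² × 9390 = 3.77437×10^5 km³/s².
The Hohmann ellipse has a_t = (r₁ + r₂)/2 = 35395 km.
The half-period of the transfer ellipse is t = π√(a_t³/μ) = 34050 s.
Target angular speed ω₂ = √(μ/r₂³) = 4.038×10^-5 rad/s.
Angle swept by the target during transfer: ω₂·t = 1.375 rad = 78.78°.
The orbiter traverses 180° on the transfer ellipse, so the target must lead by 180° − 78.78° = 101°.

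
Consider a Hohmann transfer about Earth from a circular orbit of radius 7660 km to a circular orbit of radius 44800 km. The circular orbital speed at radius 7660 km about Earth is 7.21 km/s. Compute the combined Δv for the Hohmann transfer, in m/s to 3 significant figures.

Δv = 3580 m/s

From the circular-orbit relation v² = μ/r at r = 7660 km: μ = v²r = (7.21)² × 7660 = 3.98198×10^5 km³/s².
The Hohmann ellipse has a_t = (r₁ + r₂)/2 = 26230 km.
Circular speed at r₁: v₁ = √(μ/r₁) = √(3.98198×10^5/7660) = 7.210 km/s.
On the transfer ellipse at r₁, v² = μ(2/r − 1/a) gives v_p = √[μ(2/r₁ − 1/a_t)] = 9.423 km/s.
First burn Δv₁ = |v_p − v₁| = 2.213 km/s.
At r₂, v₂ = √(μ/r₂) = 2.981 km/s.
Transfer-orbit speed at r₂: v_a = √[μ(2/r₂ − 1/a_t)] = 1.611 km/s.
Second burn Δv₂ = |v₂ − v_a| = 1.370 km/s.
Total Δv = Δv₁ + Δv₂ = 3.583 km/s.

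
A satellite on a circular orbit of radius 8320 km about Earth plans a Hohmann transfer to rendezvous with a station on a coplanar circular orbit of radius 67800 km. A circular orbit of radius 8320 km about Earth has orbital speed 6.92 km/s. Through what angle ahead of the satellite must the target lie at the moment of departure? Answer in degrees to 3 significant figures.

From the circular-orbit relation v² = μ/r at r = 8320 km: μ = v²r = (6.92)² × 8320 = 3.98415×10^5 km³/s².
Semi-major axis of the transfer orbit: a_t = (8320 + 67800)/2 = 38060 km.
The half-period of the transfer ellipse is t = π√(a_t³/μ) = 36960 s.
The target's mean motion on its circular orbit is ω₂ = √(μ/r₂³) = 3.575×10^-5 rad/s.
Angle swept by the target during transfer: ω₂·t = 1.32132 rad = 75.71°.
The satellite traverses 180° on the transfer ellipse, so the target must lead by 180° − 75.71° = 104°.

φ = 104°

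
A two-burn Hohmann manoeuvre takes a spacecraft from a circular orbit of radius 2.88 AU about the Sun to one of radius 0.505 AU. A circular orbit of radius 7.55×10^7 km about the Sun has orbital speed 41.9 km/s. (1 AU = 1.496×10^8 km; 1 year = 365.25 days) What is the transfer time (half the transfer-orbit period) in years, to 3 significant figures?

t = 1.10 years

From the circular-orbit relation v² = μ/r at r = 7.55×10^7 km: μ = v²r = (41.9)² × 7.55×10^7 = 1.32549×10^11 km³/s².
In km: r₁ = 2.88 × 1.496×10^8 = 4.30848×10^8 km; r₂ = 0.505 × 1.496×10^8 = 7.5548×10^7 km.
Transfer-ellipse semi-major axis a_t = (r₁ + r₂)/2 = (4.30848×10^8 + 7.5548×10^7)/2 = 2.53198×10^8 km.
By Kepler's third law the transfer-orbit period is T = 2π√(a_t³/μ), so t = T/2 = 3.477×10^7 s.
Converting: 3.477×10^7 s ÷ 3.15576×10^7 s/year (365.25 × 86400) = 1.10 years.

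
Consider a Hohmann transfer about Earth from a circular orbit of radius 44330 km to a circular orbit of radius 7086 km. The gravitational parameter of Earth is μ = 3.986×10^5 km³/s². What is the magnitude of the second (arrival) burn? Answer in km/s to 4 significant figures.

Transfer-ellipse semi-major axis a_t = (r₁ + r₂)/2 = (44330 + 7086)/2 = 25708 km.
Circular speed at r = 7086 km: v_c = √(μ/r) = 7.500 km/s.
Transfer-orbit speed at the same r (vis-viva, a = a_t): v_t = √[μ(2/r − 1/a_t)] = 9.849 km/s.
Δv₂ = |v_t − v_c| = |9.849 − 7.500| = 2.349 km/s.

Δv₂ = 2.349 km/s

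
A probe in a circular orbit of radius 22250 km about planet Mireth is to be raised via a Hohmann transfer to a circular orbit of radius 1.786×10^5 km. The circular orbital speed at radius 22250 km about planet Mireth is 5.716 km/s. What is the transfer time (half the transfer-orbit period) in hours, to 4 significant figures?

From the circular-orbit relation v² = μ/r at r = 22250 km: μ = v²r = (5.716)² × 22250 = 7.26967×10^5 km³/s².
Transfer-ellipse semi-major axis a_t = (r₁ + r₂)/2 = (22250 + 1.786×10^5)/2 = 1.00425×10^5 km.
Half the transfer-orbit period gives t = π√(a_t³/μ) = 1.1726×10^5 s.
Converting: 1.1726×10^5 s ÷ 3600 s/hour = 32.57 hours.

t = 32.57 hours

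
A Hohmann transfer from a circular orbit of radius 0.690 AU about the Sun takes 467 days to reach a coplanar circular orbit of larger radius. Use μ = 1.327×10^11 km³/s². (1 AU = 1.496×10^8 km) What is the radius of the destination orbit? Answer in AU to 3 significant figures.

r₂ = 3.05 AU

In km: r₁ = 0.690 × 1.496×10^8 = 1.03224×10^8 km.
Transfer time t = 467 days = 4.03488×10^7 s, and t = π√(a_t³/μ).
So a_t = (μ t²/π²)^(1/3) = (1.327×10^11 × (4.03488×10^7)² / π²)^(1/3) = 2.7973×10^8 km.
Since a_t = (r₁ + r₂)/2, r₂ = 2a_t − r₁ = 2×2.7973×10^8 − 1.03224×10^8 = 4.56236×10^8 km.
In AU: r₂ = 4.56236×10^8 / 1.496×10^8 = 3.05 AU.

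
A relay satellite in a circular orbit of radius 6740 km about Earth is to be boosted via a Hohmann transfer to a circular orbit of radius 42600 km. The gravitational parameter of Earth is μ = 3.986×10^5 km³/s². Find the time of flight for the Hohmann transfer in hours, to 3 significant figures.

t = 5.36 hours

The Hohmann ellipse has a_t = (r₁ + r₂)/2 = 24670 km.
Half the transfer-orbit period gives t = π√(a_t³/μ) = 19280 s.
Converting: 19280 s ÷ 3600 s/hour = 5.36 hours.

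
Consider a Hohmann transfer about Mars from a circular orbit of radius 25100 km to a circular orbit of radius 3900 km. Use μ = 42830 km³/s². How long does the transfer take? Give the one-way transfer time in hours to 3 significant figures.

Transfer-ellipse semi-major axis a_t = (r₁ + r₂)/2 = (25100 + 3900)/2 = 14500 km.
By Kepler's third law the transfer-orbit period is T = 2π√(a_t³/μ), so t = T/2 = 26510 s.
Converting: 26510 s ÷ 3600 s/hour = 7.36 hours.

t = 7.36 hours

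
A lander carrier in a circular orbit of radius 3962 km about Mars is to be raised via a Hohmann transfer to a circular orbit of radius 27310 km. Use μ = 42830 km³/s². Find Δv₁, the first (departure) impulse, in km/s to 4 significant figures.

Δv₁ = 1.057 km/s

Semi-major axis of the transfer orbit: a_t = (3962 + 27310)/2 = 15636 km.
Circular speed at r = 3962 km: v_c = √(μ/r) = 3.288 km/s.
Vis-viva on the transfer ellipse at r = 3962 km gives v_t = √[μ(2/r − 1/a_t)] = 4.345 km/s.
Δv₁ = |v_t − v_c| = |4.345 − 3.288| = 1.057 km/s.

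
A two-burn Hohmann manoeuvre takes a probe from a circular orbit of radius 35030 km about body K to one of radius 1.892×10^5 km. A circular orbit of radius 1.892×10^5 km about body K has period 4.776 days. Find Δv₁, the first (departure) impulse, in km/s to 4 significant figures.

From Kepler's third law T² = 4π²r³/μ at r = 1.892×10^5 km, T = 4.776 days = 4.776 × 86400 s = 4.126464×10^5 s: μ = 4π²r³/T² = 1.57024×10^6 km³/s².
Transfer-ellipse semi-major axis a_t = (r₁ + r₂)/2 = (35030 + 1.892×10^5)/2 = 1.12115×10^5 km.
On the circular orbit at r = 35030 km, v_c = √(μ/r) = 6.695 km/s.
Transfer-orbit speed at the same r (vis-viva, a = a_t): v_t = √[μ(2/r − 1/a_t)] = 8.697 km/s.
Δv₁ = |v_t − v_c| = |8.697 − 6.695| = 2.002 km/s.

Δv₁ = 2.002 km/s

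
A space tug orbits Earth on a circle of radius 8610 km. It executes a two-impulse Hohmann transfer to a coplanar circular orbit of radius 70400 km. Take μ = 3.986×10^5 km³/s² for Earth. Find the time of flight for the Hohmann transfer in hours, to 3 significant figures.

Semi-major axis of the transfer orbit: a_t = (8610 + 70400)/2 = 39505 km.
By Kepler's third law the transfer-orbit period is T = 2π√(a_t³/μ), so t = T/2 = 39070 s.
Converting: 39070 s ÷ 3600 s/hour = 10.9 hours.

t = 10.9 hours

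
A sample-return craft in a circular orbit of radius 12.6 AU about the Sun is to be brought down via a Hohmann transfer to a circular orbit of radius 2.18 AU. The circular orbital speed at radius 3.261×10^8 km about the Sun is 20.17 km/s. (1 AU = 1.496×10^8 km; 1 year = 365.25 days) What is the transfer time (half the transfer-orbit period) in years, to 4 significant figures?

From the circular-orbit relation v² = μ/r at r = 3.261×10^8 km: μ = v²r = (20.17)² × 3.261×10^8 = 1.32667×10^11 km³/s².
In km: r₁ = 12.6 × 1.496×10^8 = 1.88496×10^9 km; r₂ = 2.18 × 1.496×10^8 = 3.26128×10^8 km.
The Hohmann ellipse has a_t = (r₁ + r₂)/2 = 1.105544×10^9 km.
By Kepler's third law the transfer-orbit period is T = 2π√(a_t³/μ), so t = T/2 = 3.171×10^8 s.
Converting: 3.171×10^8 s ÷ 3.15576×10^7 s/year (365.25 × 86400) = 10.05 years.

t = 10.05 years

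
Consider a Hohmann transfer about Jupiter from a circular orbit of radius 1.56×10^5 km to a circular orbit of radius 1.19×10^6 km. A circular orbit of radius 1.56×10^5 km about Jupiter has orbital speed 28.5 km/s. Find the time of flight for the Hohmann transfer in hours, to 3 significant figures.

t = 42.8 hours

From the circular-orbit relation v² = μ/r at r = 1.56×10^5 km: μ = v²r = (28.5)² × 1.56×10^5 = 1.26711×10^8 km³/s².
Transfer-ellipse semi-major axis a_t = (r₁ + r₂)/2 = (1.560×10^5 + 1.190×10^6)/2 = 6.730×10^5 km.
By Kepler's third law the transfer-orbit period is T = 2π√(a_t³/μ), so t = T/2 = 1.541×10^5 s.
Converting: 1.541×10^5 s ÷ 3600 s/hour = 42.8 hours.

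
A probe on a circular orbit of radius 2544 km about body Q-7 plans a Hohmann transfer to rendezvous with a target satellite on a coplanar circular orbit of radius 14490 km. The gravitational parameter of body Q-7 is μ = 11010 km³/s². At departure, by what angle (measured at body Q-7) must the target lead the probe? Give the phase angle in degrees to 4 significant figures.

φ = 98.89°

Transfer-ellipse semi-major axis a_t = (r₁ + r₂)/2 = (2544 + 14490)/2 = 8517 km.
The half-period of the transfer ellipse is t = π√(a_t³/μ) = 23533 s.
Target angular speed ω₂ = √(μ/r₂³) = 6.0158×10^-5 rad/s.
Angle swept by the target during transfer: ω₂·t = 1.4157 rad = 81.11°.
Arrival is 180° from departure on the ellipse, so φ = 180° − 81.11° = 98.89°.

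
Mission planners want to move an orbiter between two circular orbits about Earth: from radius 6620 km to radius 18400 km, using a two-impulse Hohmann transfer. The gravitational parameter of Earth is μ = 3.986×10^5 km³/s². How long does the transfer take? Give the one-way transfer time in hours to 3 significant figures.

Transfer-ellipse semi-major axis a_t = (r₁ + r₂)/2 = (6620 + 18400)/2 = 12510 km.
Transfer time t = π√(a_t³/μ) = π√((12510)³ / 3.986×10^5) = 6963 s.
Converting: 6963 s ÷ 3600 s/hour = 1.93 hours.

t = 1.93 hours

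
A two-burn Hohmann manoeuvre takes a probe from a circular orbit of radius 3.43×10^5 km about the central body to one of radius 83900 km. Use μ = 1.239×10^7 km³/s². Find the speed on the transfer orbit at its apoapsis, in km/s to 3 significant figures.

The Hohmann ellipse has a_t = (r₁ + r₂)/2 = 2.1345×10^5 km.
At apoapsis, r = 3.430×10^5 km.
Vis-viva: v = √[μ(2/r − 1/a_t)] = √[1.239×10^7 × (2/3.430×10^5 − 1/2.1345×10^5)] = 3.768 km/s.

v = 3.77 km/s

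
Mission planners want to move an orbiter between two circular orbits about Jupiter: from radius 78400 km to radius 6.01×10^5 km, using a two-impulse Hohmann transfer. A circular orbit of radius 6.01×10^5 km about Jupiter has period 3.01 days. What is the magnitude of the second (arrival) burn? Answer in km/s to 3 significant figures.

Δv₂ = 7.54 km/s

From Kepler's third law T² = 4π²r³/μ at r = 6.01×10^5 km, T = 3.01 days = 3.01 × 86400 s = 2.60064×10^5 s: μ = 4π²r³/T² = 1.26713×10^8 km³/s².
Transfer-ellipse semi-major axis a_t = (r₁ + r₂)/2 = (78400 + 6.010×10^5)/2 = 3.397×10^5 km.
On the circular orbit at r = 6.010×10^5 km, v_c = √(μ/r) = 14.5203 km/s.
Transfer-orbit speed at the same r (vis-viva, a = a_t): v_t = √[μ(2/r − 1/a_t)] = 6.97564 km/s.
Δv₂ = |v_t − v_c| = |6.97564 − 14.5203| = 7.545 km/s.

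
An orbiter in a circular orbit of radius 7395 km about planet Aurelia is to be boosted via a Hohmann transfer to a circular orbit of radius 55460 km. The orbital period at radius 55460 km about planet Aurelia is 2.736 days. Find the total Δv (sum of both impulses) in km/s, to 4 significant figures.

From Kepler's third law T² = 4π²r³/μ at r = 55460 km, T = 2.736 days = 2.736 × 86400 s = 2.363904×10^5 s: μ = 4π²r³/T² = 1.20515×10^5 km³/s².
Transfer-ellipse semi-major axis a_t = (r₁ + r₂)/2 = (7395 + 55460)/2 = 31427.5 km.
Circular speed at r₁: v₁ = √(μ/r₁) = √(1.20515×10^5/7395) = 4.037 km/s.
Transfer-orbit speed at r₁ (vis-viva): v_p = √[μ(2/r₁ − 1/a_t)] = 5.363 km/s.
First burn Δv₁ = |v_p − v₁| = 1.326 km/s.
At r₂, v₂ = √(μ/r₂) = 1.4741 km/s.
Transfer-orbit speed at r₂: v_a = √[μ(2/r₂ − 1/a_t)] = 0.71506 km/s.
Second burn Δv₂ = |v₂ − v_a| = 0.7590 km/s.
Total Δv = Δv₁ + Δv₂ = 2.085 km/s.

Δv = 2.085 km/s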